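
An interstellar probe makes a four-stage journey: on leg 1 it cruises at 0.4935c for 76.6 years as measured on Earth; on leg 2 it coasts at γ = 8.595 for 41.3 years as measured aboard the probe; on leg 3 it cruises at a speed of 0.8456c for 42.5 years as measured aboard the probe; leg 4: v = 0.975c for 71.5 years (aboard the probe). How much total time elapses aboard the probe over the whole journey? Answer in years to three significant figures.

τ = 222 years

Leg 1: γ = 1/√(1 − 0.4935²) = 1/√0.7565 = 1.150; τ_1 = 76.6/1.150 = 66.62 years.
Leg 2: 41.3 years is already measured aboard the probe.
Leg 3: 42.5 years is already measured aboard the probe.
Leg 4: 71.5 years is already measured aboard the probe.
Total: 66.62 + 41.30 + 42.50 + 71.50 years.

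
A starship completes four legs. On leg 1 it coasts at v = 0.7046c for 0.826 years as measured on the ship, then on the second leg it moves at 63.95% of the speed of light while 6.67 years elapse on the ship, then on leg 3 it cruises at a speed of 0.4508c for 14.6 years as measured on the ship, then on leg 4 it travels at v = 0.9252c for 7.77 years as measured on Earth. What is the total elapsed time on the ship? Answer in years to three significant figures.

Leg 1: 0.826 years is already measured on the ship.
Leg 2: 6.67 years is already measured on the ship.
Leg 3: 14.6 years is already measured on the ship.
Leg 4: γ = 1/√(1 − 0.9252²) = 1/√0.1440 = 2.635; τ_4 = 7.77/2.635 = 2.949 years.
Total: 0.8260 + 6.670 + 14.60 + 2.949 years.

τ = 25.0 years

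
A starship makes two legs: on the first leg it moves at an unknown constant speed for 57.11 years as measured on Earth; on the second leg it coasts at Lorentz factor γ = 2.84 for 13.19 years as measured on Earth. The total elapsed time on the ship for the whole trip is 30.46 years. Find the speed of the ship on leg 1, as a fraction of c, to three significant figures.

Leg 1: speed unknown; τ_1 = 57.11/γ_1.
Leg 2: γ = 2.84; τ_2 = 13.19/2.840 = 4.644 years.
Total proper time: τ_1 + 4.644 = 30.46, so τ_1 = 30.46 − 4.644 = 25.82 years.
γ_1 = 57.11/25.82 = 2.212; β = √(1 − 1/γ²) = √0.7957.

β = 0.892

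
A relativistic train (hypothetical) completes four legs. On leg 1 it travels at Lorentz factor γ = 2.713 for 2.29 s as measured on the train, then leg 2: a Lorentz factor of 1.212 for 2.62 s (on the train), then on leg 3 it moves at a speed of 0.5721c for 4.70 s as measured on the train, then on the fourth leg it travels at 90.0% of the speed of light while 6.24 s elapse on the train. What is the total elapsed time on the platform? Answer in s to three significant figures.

Δt = 29.4 s

Leg 1: γ = 2.713; Δt_1 = 2.713 × 2.29 = 6.213 s.
Leg 2: γ = 1.212; Δt_2 = 1.212 × 2.62 = 3.175 s.
Leg 3: γ = 1/√(1 − 0.5721²) = 1/√0.6727 = 1.219; Δt_3 = 1.219 × 4.70 = 5.730 s.
Leg 4: β = 0.900; γ = 1/√(1 − 0.900²) = 1/√0.1900 = 2.294; Δt_4 = 2.294 × 6.24 = 14.32 s.
Total: 6.213 + 3.175 + 5.730 + 14.32 s.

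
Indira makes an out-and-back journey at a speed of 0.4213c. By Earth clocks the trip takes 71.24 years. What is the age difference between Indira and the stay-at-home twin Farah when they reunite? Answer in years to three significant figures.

Δt − τ = 6.63 years

γ = 1/√(1 − 0.4213²) = 1/√0.8225 = 1.103
Indira's elapsed proper time: τ = 71.24/1.103 = 64.61 years.
Age gap = Δt − τ = 71.24 − 64.61 years.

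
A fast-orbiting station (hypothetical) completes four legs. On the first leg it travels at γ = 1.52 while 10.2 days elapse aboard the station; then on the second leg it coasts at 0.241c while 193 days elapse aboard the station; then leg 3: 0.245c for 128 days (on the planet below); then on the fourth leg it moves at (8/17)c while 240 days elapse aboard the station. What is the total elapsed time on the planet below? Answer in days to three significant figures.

Δt = 614 days

Leg 1: γ = 1.52; Δt_1 = 1.520 × 10.2 = 15.50 days.
Leg 2: γ = 1/√(1 − 0.241²) = 1/√0.9419 = 1.030; Δt_2 = 1.030 × 193 = 198.9 days.
Leg 3: 128 days is already measured on the planet below.
Leg 4: γ = 1/√(1 − (8/17)²) = 17/15 ≈ 1.133; Δt_4 = 1.133 × 240 = 272.0 days.
Total: 15.50 + 198.9 + 128.0 + 272.0 days.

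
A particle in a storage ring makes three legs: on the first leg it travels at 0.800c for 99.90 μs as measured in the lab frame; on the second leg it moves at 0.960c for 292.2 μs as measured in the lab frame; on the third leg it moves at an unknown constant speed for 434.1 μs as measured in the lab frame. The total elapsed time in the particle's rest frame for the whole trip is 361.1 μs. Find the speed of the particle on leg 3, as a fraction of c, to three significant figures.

β = 0.863

Leg 1: γ = 1/√(1 − 0.800²) = 5/3 ≈ 1.667; τ_1 = 99.90/1.667 = 59.94 μs.
Leg 2: γ = 1/√(1 − 0.960²) = 1/√0.07840 = 3.571; τ_2 = 292.2/3.571 = 81.82 μs.
Leg 3: speed unknown; τ_3 = 434.1/γ_3.
Total proper time: 59.94 + 81.82 + τ_3 = 361.1, so τ_3 = 361.1 − 141.8 = 219.3 μs.
γ_3 = 434.1/219.3 = 1.979; β = √(1 − 1/γ²) = √0.7447.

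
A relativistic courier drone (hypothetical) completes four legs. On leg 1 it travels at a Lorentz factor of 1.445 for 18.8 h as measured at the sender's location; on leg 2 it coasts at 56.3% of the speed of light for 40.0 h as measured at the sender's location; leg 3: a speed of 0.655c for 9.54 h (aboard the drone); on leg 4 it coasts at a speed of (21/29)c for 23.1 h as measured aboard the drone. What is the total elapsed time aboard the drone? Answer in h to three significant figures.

Leg 1: γ = 1.445; τ_1 = 18.8/1.445 = 13.01 h.
Leg 2: β = 0.563; γ = 1/√(1 − 0.563²) = 1/√0.6830 = 1.210; τ_2 = 40.0/1.210 = 33.06 h.
Leg 3: 9.54 h is already measured aboard the drone.
Leg 4: 23.1 h is already measured aboard the drone.
Total: 13.01 + 33.06 + 9.540 + 23.10 h.

τ = 78.7 h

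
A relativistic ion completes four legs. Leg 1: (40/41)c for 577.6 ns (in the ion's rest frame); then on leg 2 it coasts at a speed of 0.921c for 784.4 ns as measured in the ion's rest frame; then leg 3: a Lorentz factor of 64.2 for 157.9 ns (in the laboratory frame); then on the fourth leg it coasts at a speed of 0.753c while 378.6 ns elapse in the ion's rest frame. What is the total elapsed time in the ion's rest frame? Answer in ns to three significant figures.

Leg 1: 577.6 ns is already measured in the ion's rest frame.
Leg 2: 784.4 ns is already measured in the ion's rest frame.
Leg 3: γ = 64.2; τ_3 = 157.9/64.20 = 2.460 ns.
Leg 4: 378.6 ns is already measured in the ion's rest frame.
Total: 577.6 + 784.4 + 2.460 + 378.6 ns.

τ = 1740 ns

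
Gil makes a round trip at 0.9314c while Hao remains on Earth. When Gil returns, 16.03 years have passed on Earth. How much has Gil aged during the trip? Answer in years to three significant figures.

τ = 5.83 years

γ = 1/√(1 − 0.9314²) = 1/√0.1325 = 2.747
Gil's clock measures proper time along the trip: τ = Δt/γ = 16.03/2.747 years.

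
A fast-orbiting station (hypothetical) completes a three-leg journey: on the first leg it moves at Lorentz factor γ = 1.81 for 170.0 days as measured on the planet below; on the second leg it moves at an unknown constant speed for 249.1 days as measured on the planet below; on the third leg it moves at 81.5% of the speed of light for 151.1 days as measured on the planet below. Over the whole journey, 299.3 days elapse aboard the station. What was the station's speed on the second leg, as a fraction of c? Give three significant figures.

β = 0.881

Leg 1: γ = 1.81; τ_1 = 170.0/1.810 = 93.92 days.
Leg 2: speed unknown; τ_2 = 249.1/γ_2.
Leg 3: β = 0.815; γ = 1/√(1 − 0.815²) = 1/√0.3358 = 1.726; τ_3 = 151.1/1.726 = 87.56 days.
Total proper time: 93.92 + τ_2 + 87.56 = 299.3, so τ_2 = 299.3 − 181.5 = 117.8 days.
γ_2 = 249.1/117.8 = 2.114; β = √(1 − 1/γ²) = √0.7763.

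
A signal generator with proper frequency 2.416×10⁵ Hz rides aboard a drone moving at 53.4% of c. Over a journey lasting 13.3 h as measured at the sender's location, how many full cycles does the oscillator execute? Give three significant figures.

β = 0.534; γ = 1/√(1 − 0.534²) = 1/√0.7148 = 1.183
The oscillator's own cycle count is N = f × τ where τ is the proper time aboard the drone. τ = Δt/γ = 13.3/1.183 = 11.24 h = 4.048×10⁴ s.
N = 2.416×10⁵ × 4.048×10⁴ = 9.780×10⁹.

N = 9.78×10⁹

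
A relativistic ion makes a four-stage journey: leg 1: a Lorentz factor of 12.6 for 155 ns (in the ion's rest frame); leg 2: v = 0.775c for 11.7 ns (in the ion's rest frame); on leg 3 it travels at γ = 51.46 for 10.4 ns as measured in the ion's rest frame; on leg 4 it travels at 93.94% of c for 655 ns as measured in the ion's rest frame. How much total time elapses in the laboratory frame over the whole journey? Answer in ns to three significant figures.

Leg 1: γ = 12.6; Δt_1 = 12.60 × 155 = 1953 ns.
Leg 2: γ = 1/√(1 − 0.775²) = 1/√0.3994 = 1.582; Δt_2 = 1.582 × 11.7 = 18.51 ns.
Leg 3: γ = 51.46; Δt_3 = 51.46 × 10.4 = 535.2 ns.
Leg 4: β = 0.9394; γ = 1/√(1 − 0.9394²) = 1/√0.1175 = 2.917; Δt_4 = 2.917 × 655 = 1911 ns.
Total: 1953 + 18.51 + 535.2 + 1911 ns.

Δt = 4420 ns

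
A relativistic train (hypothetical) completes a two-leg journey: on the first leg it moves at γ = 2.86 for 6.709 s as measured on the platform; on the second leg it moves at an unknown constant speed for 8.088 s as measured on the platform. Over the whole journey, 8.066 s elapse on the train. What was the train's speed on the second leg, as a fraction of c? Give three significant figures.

β = 0.707

Leg 1: γ = 2.86; τ_1 = 6.709/2.860 = 2.346 s.
Leg 2: speed unknown; τ_2 = 8.088/γ_2.
Total proper time: 2.346 + τ_2 = 8.066, so τ_2 = 8.066 − 2.346 = 5.720 s.
γ_2 = 8.088/5.720 = 1.414; β = √(1 − 1/γ²) = √0.4998.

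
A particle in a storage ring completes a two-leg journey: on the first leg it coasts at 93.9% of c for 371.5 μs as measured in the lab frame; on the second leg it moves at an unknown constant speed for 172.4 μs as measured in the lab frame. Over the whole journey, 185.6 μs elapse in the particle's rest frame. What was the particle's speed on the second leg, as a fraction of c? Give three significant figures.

Leg 1: β = 0.939; γ = 1/√(1 − 0.939²) = 1/√0.1183 = 2.908; τ_1 = 371.5/2.908 = 127.8 μs.
Leg 2: speed unknown; τ_2 = 172.4/γ_2.
Total proper time: 127.8 + τ_2 = 185.6, so τ_2 = 185.6 − 127.8 = 57.83 μs.
γ_2 = 172.4/57.83 = 2.981; β = √(1 − 1/γ²) = √0.8875.

β = 0.942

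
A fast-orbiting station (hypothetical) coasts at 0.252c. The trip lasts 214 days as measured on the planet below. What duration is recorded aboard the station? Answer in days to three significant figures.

γ = 1/√(1 − 0.252²) = 1/√0.9365 = 1.033
The interval measured on the planet below is the dilated one; the clock aboard the station measures the proper time τ = Δt/γ = 214/1.033 days.

τ = 207 days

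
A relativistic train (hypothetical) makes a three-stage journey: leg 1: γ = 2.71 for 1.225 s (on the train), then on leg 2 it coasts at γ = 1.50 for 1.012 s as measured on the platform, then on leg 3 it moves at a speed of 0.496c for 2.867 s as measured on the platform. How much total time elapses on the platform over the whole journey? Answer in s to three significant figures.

Δt = 7.20 s

Leg 1: γ = 2.71; Δt_1 = 2.710 × 1.225 = 3.320 s.
Leg 2: 1.012 s is already measured on the platform.
Leg 3: 2.867 s is already measured on the platform.
Total: 3.320 + 1.012 + 2.867 s.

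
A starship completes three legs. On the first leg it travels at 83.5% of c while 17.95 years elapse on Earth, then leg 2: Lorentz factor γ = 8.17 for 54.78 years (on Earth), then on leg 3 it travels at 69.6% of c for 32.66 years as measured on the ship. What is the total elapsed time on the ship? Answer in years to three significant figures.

Leg 1: β = 0.835; γ = 1/√(1 − 0.835²) = 1/√0.3028 = 1.817; τ_1 = 17.95/1.817 = 9.877 years.
Leg 2: γ = 8.17; τ_2 = 54.78/8.170 = 6.705 years.
Leg 3: 32.66 years is already measured on the ship.
Total: 9.877 + 6.705 + 32.66 years.

τ = 49.2 years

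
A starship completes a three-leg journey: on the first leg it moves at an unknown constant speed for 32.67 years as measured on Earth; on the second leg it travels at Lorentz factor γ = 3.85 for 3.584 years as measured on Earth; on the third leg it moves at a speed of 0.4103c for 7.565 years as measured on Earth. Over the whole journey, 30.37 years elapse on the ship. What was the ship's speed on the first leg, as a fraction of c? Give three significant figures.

Leg 1: speed unknown; τ_1 = 32.67/γ_1.
Leg 2: γ = 3.85; τ_2 = 3.584/3.850 = 0.9309 years.
Leg 3: γ = 1/√(1 − 0.4103²) = 1/√0.8317 = 1.097; τ_3 = 7.565/1.097 = 6.899 years.
Total proper time: τ_1 + 0.9309 + 6.899 = 30.37, so τ_1 = 30.37 − 7.830 = 22.54 years.
γ_1 = 32.67/22.54 = 1.449; β = √(1 − 1/γ²) = √0.5240.

β = 0.724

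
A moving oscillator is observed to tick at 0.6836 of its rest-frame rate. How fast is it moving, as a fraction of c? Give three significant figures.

β = 0.730

Rate ratio = 1/γ, so γ = 1/0.6836 = 1.463.
β = √(1 − 1/γ²) = √(1 − 0.6836²) = √0.5327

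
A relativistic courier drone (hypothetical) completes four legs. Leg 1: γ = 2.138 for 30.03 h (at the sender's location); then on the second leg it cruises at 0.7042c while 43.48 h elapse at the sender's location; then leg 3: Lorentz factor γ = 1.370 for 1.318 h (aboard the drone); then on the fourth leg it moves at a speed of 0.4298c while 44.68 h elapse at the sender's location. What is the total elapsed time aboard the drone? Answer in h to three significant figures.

Leg 1: γ = 2.138; τ_1 = 30.03/2.138 = 14.05 h.
Leg 2: γ = 1/√(1 − 0.7042²) = 1/√0.5041 = 1.408; τ_2 = 43.48/1.408 = 30.87 h.
Leg 3: 1.318 h is already measured aboard the drone.
Leg 4: γ = 1/√(1 − 0.4298²) = 1/√0.8153 = 1.108; τ_4 = 44.68/1.108 = 40.34 h.
Total: 14.05 + 30.87 + 1.318 + 40.34 h.

τ = 86.6 h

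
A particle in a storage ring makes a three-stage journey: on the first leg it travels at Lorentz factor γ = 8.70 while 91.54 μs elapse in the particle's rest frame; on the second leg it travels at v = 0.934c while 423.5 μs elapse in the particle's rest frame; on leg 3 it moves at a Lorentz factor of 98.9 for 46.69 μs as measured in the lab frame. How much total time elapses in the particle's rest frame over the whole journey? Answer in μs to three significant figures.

τ = 516 μs

Leg 1: 91.54 μs is already measured in the particle's rest frame.
Leg 2: 423.5 μs is already measured in the particle's rest frame.
Leg 3: γ = 98.9; τ_3 = 46.69/98.90 = 0.4721 μs.
Total: 91.54 + 423.5 + 0.4721 μs.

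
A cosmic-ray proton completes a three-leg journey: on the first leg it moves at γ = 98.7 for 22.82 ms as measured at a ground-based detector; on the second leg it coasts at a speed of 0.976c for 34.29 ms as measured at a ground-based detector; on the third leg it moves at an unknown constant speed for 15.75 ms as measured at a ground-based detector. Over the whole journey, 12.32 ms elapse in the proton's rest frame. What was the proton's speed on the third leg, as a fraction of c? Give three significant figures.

Leg 1: γ = 98.7; τ_1 = 22.82/98.70 = 0.2312 ms.
Leg 2: γ = 1/√(1 − 0.976²) = 1/√0.04742 = 4.592; τ_2 = 34.29/4.592 = 7.467 ms.
Leg 3: speed unknown; τ_3 = 15.75/γ_3.
Total proper time: 0.2312 + 7.467 + τ_3 = 12.32, so τ_3 = 12.32 − 7.699 = 4.621 ms.
γ_3 = 15.75/4.621 = 3.408; β = √(1 − 1/γ²) = √0.9139.

β = 0.956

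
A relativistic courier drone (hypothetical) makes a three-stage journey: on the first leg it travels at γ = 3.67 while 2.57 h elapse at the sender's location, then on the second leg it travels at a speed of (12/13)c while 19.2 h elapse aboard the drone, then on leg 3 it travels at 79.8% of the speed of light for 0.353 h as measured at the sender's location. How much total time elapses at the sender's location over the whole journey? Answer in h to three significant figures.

Δt = 52.8 h

Leg 1: 2.57 h is already measured at the sender's location.
Leg 2: γ = 1/√(1 − (12/13)²) = 13/5 = 2.600; Δt_2 = 2.600 × 19.2 = 49.92 h.
Leg 3: 0.353 h is already measured at the sender's location.
Total: 2.570 + 49.92 + 0.3530 h.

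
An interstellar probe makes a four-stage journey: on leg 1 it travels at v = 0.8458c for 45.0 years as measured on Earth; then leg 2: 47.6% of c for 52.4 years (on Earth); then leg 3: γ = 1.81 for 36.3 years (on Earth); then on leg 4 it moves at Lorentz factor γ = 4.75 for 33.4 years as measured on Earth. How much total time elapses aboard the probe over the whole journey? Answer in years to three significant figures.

τ = 97.2 years

Leg 1: γ = 1/√(1 − 0.8458²) = 1/√0.2846 = 1.874; τ_1 = 45.0/1.874 = 24.01 years.
Leg 2: β = 0.476; γ = 1/√(1 − 0.476²) = 1/√0.7734 = 1.137; τ_2 = 52.4/1.137 = 46.08 years.
Leg 3: γ = 1.81; τ_3 = 36.3/1.810 = 20.06 years.
Leg 4: γ = 4.75; τ_4 = 33.4/4.750 = 7.032 years.
Total: 24.01 + 46.08 + 20.06 + 7.032 years.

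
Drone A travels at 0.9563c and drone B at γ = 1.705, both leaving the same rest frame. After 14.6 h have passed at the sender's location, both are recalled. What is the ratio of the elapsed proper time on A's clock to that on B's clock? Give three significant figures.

τ_A/τ_B = 0.499

A: γ = 1/√(1 − 0.9563²) = 1/√0.08549 = 3.420. B: γ = 1.705.
τ_A/τ_B = γ_B/γ_A = 1.705/3.420 = 0.4985, so τ_A/τ_B = 0.4985.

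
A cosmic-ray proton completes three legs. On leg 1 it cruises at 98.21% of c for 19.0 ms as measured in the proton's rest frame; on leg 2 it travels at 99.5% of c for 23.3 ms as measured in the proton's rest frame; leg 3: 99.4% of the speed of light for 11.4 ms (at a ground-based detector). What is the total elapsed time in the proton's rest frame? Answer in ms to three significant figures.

τ = 43.5 ms

Leg 1: 19.0 ms is already measured in the proton's rest frame.
Leg 2: 23.3 ms is already measured in the proton's rest frame.
Leg 3: β = 0.994; γ = 1/√(1 − 0.994²) = 1/√0.01196 = 9.142; τ_3 = 11.4/9.142 = 1.247 ms.
Total: 19.00 + 23.30 + 1.247 ms.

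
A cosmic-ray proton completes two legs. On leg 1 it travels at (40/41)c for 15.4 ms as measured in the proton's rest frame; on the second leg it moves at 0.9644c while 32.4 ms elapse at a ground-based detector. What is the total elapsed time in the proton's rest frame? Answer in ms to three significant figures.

Leg 1: 15.4 ms is already measured in the proton's rest frame.
Leg 2: γ = 1/√(1 − 0.9644²) = 1/√0.06993 = 3.781; τ_2 = 32.4/3.781 = 8.568 ms.
Total: 15.40 + 8.568 ms.

τ = 24.0 ms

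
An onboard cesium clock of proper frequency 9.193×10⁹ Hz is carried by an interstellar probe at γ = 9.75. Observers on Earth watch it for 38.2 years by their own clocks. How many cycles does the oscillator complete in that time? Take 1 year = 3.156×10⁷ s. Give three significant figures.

N = 1.14×10¹⁸

γ = 9.75
During 38.2 years of lab time, the oscillator's proper time advances by τ = Δt/γ = 38.2/9.750 = 3.918 years = 1.237×10⁸ s.
N = f × τ = 9.193×10⁹ × 1.237×10⁸ = 1.137×10¹⁸.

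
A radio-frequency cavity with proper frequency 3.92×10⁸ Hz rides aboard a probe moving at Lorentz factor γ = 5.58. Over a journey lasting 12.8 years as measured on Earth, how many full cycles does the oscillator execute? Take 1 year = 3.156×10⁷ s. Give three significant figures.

N = 2.84×10¹⁶

γ = 5.58
The oscillator's own cycle count is N = f × τ where τ is the proper time aboard the probe. τ = Δt/γ = 12.8/5.580 = 2.294 years = 7.240×10⁷ s.
N = 3.92×10⁸ × 7.240×10⁷ = 2.838×10¹⁶.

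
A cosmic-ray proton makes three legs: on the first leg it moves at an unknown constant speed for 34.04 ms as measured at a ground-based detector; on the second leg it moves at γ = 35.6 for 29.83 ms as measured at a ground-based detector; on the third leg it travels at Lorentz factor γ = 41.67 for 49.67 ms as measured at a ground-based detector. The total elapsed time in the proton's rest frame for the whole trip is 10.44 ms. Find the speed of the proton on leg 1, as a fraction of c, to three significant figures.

Leg 1: speed unknown; τ_1 = 34.04/γ_1.
Leg 2: γ = 35.6; τ_2 = 29.83/35.60 = 0.8379 ms.
Leg 3: γ = 41.67; τ_3 = 49.67/41.67 = 1.192 ms.
Total proper time: τ_1 + 0.8379 + 1.192 = 10.44, so τ_1 = 10.44 − 2.030 = 8.410 ms.
γ_1 = 34.04/8.410 = 4.048; β = √(1 − 1/γ²) = √0.9390.

β = 0.969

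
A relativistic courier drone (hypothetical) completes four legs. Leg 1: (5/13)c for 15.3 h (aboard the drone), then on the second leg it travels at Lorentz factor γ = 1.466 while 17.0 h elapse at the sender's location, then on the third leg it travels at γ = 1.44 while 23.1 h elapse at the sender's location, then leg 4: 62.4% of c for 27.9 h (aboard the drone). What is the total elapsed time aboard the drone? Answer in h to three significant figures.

τ = 70.8 h

Leg 1: 15.3 h is already measured aboard the drone.
Leg 2: γ = 1.466; τ_2 = 17.0/1.466 = 11.60 h.
Leg 3: γ = 1.44; τ_3 = 23.1/1.440 = 16.04 h.
Leg 4: 27.9 h is already measured aboard the drone.
Total: 15.30 + 11.60 + 16.04 + 27.90 h.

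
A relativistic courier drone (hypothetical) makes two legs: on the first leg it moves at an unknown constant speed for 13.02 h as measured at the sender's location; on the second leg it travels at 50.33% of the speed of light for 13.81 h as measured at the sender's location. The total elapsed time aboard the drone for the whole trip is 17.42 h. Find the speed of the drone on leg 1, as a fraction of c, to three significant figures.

Leg 1: speed unknown; τ_1 = 13.02/γ_1.
Leg 2: β = 0.5033; γ = 1/√(1 − 0.5033²) = 1/√0.7467 = 1.157; τ_2 = 13.81/1.157 = 11.93 h.
Total proper time: τ_1 + 11.93 = 17.42, so τ_1 = 17.42 − 11.93 = 5.487 h.
γ_1 = 13.02/5.487 = 2.373; β = √(1 − 1/γ²) = √0.8224.

β = 0.907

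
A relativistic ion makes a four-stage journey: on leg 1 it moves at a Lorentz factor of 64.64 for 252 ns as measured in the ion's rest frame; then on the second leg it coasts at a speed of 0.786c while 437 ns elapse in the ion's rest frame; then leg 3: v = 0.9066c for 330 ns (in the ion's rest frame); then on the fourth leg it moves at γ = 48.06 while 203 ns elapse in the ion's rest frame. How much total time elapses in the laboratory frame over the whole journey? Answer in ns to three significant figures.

Δt = 2.75×10⁴ ns

Leg 1: γ = 64.64; Δt_1 = 64.64 × 252 = 1.629×10⁴ ns.
Leg 2: γ = 1/√(1 − 0.786²) = 1/√0.3822 = 1.618; Δt_2 = 1.618 × 437 = 706.9 ns.
Leg 3: γ = 1/√(1 − 0.9066²) = 1/√0.1781 = 2.370; Δt_3 = 2.370 × 330 = 782.0 ns.
Leg 4: γ = 48.06; Δt_4 = 48.06 × 203 = 9756 ns.
Total: 1.629×10⁴ + 706.9 + 782.0 + 9756 ns.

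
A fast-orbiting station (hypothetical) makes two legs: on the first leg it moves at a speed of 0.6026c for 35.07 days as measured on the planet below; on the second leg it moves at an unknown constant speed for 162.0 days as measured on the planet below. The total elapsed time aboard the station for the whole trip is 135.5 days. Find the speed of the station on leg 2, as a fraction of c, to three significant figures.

Leg 1: γ = 1/√(1 − 0.6026²) = 1/√0.6369 = 1.253; τ_1 = 35.07/1.253 = 27.99 days.
Leg 2: speed unknown; τ_2 = 162.0/γ_2.
Total proper time: 27.99 + τ_2 = 135.5, so τ_2 = 135.5 − 27.99 = 107.5 days.
γ_2 = 162.0/107.5 = 1.507; β = √(1 − 1/γ²) = √0.5596.

β = 0.748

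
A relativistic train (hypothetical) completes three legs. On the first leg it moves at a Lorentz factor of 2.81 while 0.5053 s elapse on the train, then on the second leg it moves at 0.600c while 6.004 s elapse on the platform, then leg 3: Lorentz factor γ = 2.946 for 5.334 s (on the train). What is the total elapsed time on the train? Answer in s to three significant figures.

Leg 1: 0.5053 s is already measured on the train.
Leg 2: γ = 1/√(1 − 0.600²) = 5/4 = 1.250; τ_2 = 6.004/1.250 = 4.803 s.
Leg 3: 5.334 s is already measured on the train.
Total: 0.5053 + 4.803 + 5.334 s.

τ = 10.6 s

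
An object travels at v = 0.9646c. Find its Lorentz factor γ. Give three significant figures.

γ = 3.79

γ = 1/√(1 − 0.9646²) = 1/√0.06955 = 3.792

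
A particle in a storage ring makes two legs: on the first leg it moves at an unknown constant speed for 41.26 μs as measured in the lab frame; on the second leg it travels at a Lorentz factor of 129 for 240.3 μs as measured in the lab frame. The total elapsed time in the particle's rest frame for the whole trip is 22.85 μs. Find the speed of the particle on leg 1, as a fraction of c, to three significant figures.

Leg 1: speed unknown; τ_1 = 41.26/γ_1.
Leg 2: γ = 129; τ_2 = 240.3/129.0 = 1.863 μs.
Total proper time: τ_1 + 1.863 = 22.85, so τ_1 = 22.85 − 1.863 = 20.99 μs.
γ_1 = 41.26/20.99 = 1.966; β = √(1 − 1/γ²) = √0.7413.

β = 0.861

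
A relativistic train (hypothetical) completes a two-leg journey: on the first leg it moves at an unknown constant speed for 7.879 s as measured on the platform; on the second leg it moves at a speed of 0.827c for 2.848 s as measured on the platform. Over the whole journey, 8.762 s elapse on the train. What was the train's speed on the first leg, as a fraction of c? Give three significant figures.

Leg 1: speed unknown; τ_1 = 7.879/γ_1.
Leg 2: γ = 1/√(1 − 0.827²) = 1/√0.3161 = 1.779; τ_2 = 2.848/1.779 = 1.601 s.
Total proper time: τ_1 + 1.601 = 8.762, so τ_1 = 8.762 − 1.601 = 7.161 s.
γ_1 = 7.879/7.161 = 1.100; β = √(1 − 1/γ²) = √0.1740.

β = 0.417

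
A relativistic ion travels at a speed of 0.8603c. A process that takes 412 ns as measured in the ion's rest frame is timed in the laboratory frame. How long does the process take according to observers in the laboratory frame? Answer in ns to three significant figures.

γ = 1/√(1 − 0.8603²) = 1/√0.2599 = 1.962
The interval measured in the ion's rest frame is the proper time (both events occur at the same place in that frame); the lab-frame interval is Δt = γτ = 1.962 × 412 ns.

Δt = 808 ns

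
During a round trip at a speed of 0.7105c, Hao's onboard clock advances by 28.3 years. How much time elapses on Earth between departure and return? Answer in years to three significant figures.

γ = 1/√(1 − 0.7105²) = 1/√0.4952 = 1.421
Earth-frame duration is the dilated interval: Δt = γτ = 1.421 × 28.3 years.

Δt = 40.2 years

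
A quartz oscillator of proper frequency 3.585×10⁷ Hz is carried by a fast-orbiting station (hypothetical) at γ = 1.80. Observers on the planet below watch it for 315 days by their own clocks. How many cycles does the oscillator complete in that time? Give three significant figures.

γ = 1.80
During 315 days of lab time, the oscillator's proper time advances by τ = Δt/γ = 315/1.800 = 175.0 days = 1.512×10⁷ s.
N = f × τ = 3.585×10⁷ × 1.512×10⁷ = 5.421×10¹⁴.

N = 5.42×10¹⁴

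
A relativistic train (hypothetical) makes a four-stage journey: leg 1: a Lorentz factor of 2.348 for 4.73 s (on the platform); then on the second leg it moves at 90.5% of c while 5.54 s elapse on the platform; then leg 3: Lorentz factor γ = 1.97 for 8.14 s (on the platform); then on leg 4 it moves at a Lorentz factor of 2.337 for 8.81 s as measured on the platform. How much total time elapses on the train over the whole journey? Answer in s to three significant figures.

Leg 1: γ = 2.348; τ_1 = 4.73/2.348 = 2.014 s.
Leg 2: β = 0.905; γ = 1/√(1 − 0.905²) = 1/√0.1810 = 2.351; τ_2 = 5.54/2.351 = 2.357 s.
Leg 3: γ = 1.97; τ_3 = 8.14/1.970 = 4.132 s.
Leg 4: γ = 2.337; τ_4 = 8.81/2.337 = 3.770 s.
Total: 2.014 + 2.357 + 4.132 + 3.770 s.

τ = 12.3 s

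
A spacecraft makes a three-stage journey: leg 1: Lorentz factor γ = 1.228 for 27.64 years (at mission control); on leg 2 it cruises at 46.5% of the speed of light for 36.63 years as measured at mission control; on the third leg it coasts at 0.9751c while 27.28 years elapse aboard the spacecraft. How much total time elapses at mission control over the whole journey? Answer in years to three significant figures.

Leg 1: 27.64 years is already measured at mission control.
Leg 2: 36.63 years is already measured at mission control.
Leg 3: γ = 1/√(1 − 0.9751²) = 1/√0.04918 = 4.509; Δt_3 = 4.509 × 27.28 = 123.0 years.
Total: 27.64 + 36.63 + 123.0 years.

Δt = 187 years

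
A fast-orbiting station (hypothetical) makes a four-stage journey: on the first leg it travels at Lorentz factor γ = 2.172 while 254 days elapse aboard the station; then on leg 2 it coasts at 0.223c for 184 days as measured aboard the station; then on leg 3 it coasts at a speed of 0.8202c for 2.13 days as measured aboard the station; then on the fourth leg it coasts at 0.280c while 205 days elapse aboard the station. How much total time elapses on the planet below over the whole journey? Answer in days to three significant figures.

Leg 1: γ = 2.172; Δt_1 = 2.172 × 254 = 551.7 days.
Leg 2: γ = 1/√(1 − 0.223²) = 1/√0.9503 = 1.026; Δt_2 = 1.026 × 184 = 188.8 days.
Leg 3: γ = 1/√(1 − 0.8202²) = 1/√0.3273 = 1.748; Δt_3 = 1.748 × 2.13 = 3.723 days.
Leg 4: γ = 1/√(1 − 0.280²) = 25/24 ≈ 1.042; Δt_4 = 1.042 × 205 = 213.5 days.
Total: 551.7 + 188.8 + 3.723 + 213.5 days.

Δt = 958 days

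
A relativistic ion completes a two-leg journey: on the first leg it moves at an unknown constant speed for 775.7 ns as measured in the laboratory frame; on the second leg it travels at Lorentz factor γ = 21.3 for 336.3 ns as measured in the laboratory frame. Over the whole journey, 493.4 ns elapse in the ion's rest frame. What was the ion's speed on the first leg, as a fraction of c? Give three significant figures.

β = 0.788

Leg 1: speed unknown; τ_1 = 775.7/γ_1.
Leg 2: γ = 21.3; τ_2 = 336.3/21.30 = 15.79 ns.
Total proper time: τ_1 + 15.79 = 493.4, so τ_1 = 493.4 − 15.79 = 477.6 ns.
γ_1 = 775.7/477.6 = 1.624; β = √(1 − 1/γ²) = √0.6209.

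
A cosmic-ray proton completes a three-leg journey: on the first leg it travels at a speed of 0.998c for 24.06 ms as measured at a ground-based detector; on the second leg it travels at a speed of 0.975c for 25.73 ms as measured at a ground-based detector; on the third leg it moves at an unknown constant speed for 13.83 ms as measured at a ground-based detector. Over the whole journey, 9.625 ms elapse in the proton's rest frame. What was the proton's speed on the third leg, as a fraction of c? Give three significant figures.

β = 0.985

Leg 1: γ = 1/√(1 − 0.998²) = 1/√0.003996 = 15.82; τ_1 = 24.06/15.82 = 1.521 ms.
Leg 2: γ = 1/√(1 − 0.975²) = 1/√0.04938 = 4.500; τ_2 = 25.73/4.500 = 5.717 ms.
Leg 3: speed unknown; τ_3 = 13.83/γ_3.
Total proper time: 1.521 + 5.717 + τ_3 = 9.625, so τ_3 = 9.625 − 7.238 = 2.387 ms.
γ_3 = 13.83/2.387 = 5.795; β = √(1 − 1/γ²) = √0.9702.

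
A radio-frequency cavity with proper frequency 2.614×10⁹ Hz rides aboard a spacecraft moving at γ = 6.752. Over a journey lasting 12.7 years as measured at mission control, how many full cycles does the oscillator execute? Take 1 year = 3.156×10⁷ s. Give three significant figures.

N = 1.55×10¹⁷

γ = 6.752
The oscillator's own cycle count is N = f × τ where τ is the proper time aboard the spacecraft. τ = Δt/γ = 12.7/6.752 = 1.881 years = 5.936×10⁷ s.
N = 2.614×10⁹ × 5.936×10⁷ = 1.552×10¹⁷.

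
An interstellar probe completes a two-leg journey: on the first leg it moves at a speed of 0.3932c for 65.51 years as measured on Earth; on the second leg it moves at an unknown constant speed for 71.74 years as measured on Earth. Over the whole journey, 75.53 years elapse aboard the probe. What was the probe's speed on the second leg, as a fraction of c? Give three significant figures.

Leg 1: γ = 1/√(1 − 0.3932²) = 1/√0.8454 = 1.088; τ_1 = 65.51/1.088 = 60.23 years.
Leg 2: speed unknown; τ_2 = 71.74/γ_2.
Total proper time: 60.23 + τ_2 = 75.53, so τ_2 = 75.53 − 60.23 = 15.30 years.
γ_2 = 71.74/15.30 = 4.690; β = √(1 − 1/γ²) = √0.9545.

β = 0.977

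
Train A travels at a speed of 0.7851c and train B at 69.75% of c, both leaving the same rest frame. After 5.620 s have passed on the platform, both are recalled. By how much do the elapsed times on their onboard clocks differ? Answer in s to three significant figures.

A: γ = 1/√(1 − 0.7851²) = 1/√0.3836 = 1.615; τ_A = 5.620/1.615 = 3.481 s.
B: β = 0.6975; γ = 1/√(1 − 0.6975²) = 1/√0.5135 = 1.396; τ_B = 5.620/1.396 = 4.027 s.

|τ_A − τ_B| = 0.546 s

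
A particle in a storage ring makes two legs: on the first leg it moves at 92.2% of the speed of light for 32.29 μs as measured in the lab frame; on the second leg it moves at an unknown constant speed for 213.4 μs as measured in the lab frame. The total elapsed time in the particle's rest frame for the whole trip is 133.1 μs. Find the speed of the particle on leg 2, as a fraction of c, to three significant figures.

β = 0.825

Leg 1: β = 0.922; γ = 1/√(1 − 0.922²) = 1/√0.1499 = 2.583; τ_1 = 32.29/2.583 = 12.50 μs.
Leg 2: speed unknown; τ_2 = 213.4/γ_2.
Total proper time: 12.50 + τ_2 = 133.1, so τ_2 = 133.1 − 12.50 = 120.6 μs.
γ_2 = 213.4/120.6 = 1.770; β = √(1 − 1/γ²) = √0.6806.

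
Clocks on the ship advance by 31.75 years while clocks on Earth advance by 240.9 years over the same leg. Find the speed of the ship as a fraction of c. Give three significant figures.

The proper time is measured on the ship (both events occur at the ship's location); Δt is measured on Earth. γ = Δt/τ = 240.9/31.75 = 7.587.
β = √(1 − 1/γ²) = √(1 − 0.01737) = √0.9826

v = 0.991c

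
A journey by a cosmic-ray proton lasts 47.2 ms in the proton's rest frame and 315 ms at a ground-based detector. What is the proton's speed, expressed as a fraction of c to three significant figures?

The proper time is measured in the proton's rest frame (both events occur at the proton's location); Δt is measured at a ground-based detector. γ = Δt/τ = 315/47.2 = 6.674.
β = √(1 − 1/γ²) = √(1 − 0.02245) = √0.9775

v = 0.989c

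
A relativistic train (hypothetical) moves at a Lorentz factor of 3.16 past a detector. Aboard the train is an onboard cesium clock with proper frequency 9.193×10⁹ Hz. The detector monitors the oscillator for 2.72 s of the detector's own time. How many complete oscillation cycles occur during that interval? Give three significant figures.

γ = 3.16
During 2.72 s of lab time, the oscillator's proper time advances by τ = Δt/γ = 2.72/3.160 = 0.8608 s = 8.608×10⁻¹ s.
N = f × τ = 9.193×10⁹ × 8.608×10⁻¹ = 7.913×10⁹.

N = 7.91×10⁹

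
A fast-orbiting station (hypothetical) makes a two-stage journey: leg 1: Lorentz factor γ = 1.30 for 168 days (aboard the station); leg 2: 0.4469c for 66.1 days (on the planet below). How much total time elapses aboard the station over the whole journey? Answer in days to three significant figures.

Leg 1: 168 days is already measured aboard the station.
Leg 2: γ = 1/√(1 − 0.4469²) = 1/√0.8003 = 1.118; τ_2 = 66.1/1.118 = 59.13 days.
Total: 168.0 + 59.13 days.

τ = 227 days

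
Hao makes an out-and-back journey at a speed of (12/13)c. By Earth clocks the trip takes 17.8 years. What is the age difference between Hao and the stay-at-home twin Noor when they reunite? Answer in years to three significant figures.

γ = 1/√(1 − (12/13)²) = 13/5 = 2.600
Hao's elapsed proper time: τ = 17.8/2.600 = 6.846 years.
Age gap = Δt − τ = 17.8 − 6.846 years.

Δt − τ = 11.0 years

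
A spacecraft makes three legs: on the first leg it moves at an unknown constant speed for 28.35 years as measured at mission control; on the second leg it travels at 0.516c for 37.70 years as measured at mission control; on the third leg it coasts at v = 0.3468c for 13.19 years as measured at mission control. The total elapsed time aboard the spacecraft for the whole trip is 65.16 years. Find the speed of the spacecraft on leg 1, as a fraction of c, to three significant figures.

β = 0.691

Leg 1: speed unknown; τ_1 = 28.35/γ_1.
Leg 2: γ = 1/√(1 − 0.516²) = 1/√0.7337 = 1.167; τ_2 = 37.70/1.167 = 32.29 years.
Leg 3: γ = 1/√(1 − 0.3468²) = 1/√0.8797 = 1.066; τ_3 = 13.19/1.066 = 12.37 years.
Total proper time: τ_1 + 32.29 + 12.37 = 65.16, so τ_1 = 65.16 − 44.66 = 20.50 years.
γ_1 = 28.35/20.50 = 1.383; β = √(1 − 1/γ²) = √0.4774.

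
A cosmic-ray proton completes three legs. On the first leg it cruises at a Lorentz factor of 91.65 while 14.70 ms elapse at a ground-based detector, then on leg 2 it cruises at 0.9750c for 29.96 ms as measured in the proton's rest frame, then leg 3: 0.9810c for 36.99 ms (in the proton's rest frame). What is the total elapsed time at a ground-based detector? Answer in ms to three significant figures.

Leg 1: 14.70 ms is already measured at a ground-based detector.
Leg 2: γ = 1/√(1 − 0.9750²) = 1/√0.04938 = 4.500; Δt_2 = 4.500 × 29.96 = 134.8 ms.
Leg 3: γ = 1/√(1 − 0.9810²) = 1/√0.03764 = 5.154; Δt_3 = 5.154 × 36.99 = 190.7 ms.
Total: 14.70 + 134.8 + 190.7 ms.

Δt = 340 ms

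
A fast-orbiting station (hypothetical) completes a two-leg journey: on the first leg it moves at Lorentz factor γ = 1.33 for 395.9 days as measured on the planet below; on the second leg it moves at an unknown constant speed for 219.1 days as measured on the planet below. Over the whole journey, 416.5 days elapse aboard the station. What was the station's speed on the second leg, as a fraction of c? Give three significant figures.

Leg 1: γ = 1.33; τ_1 = 395.9/1.330 = 297.7 days.
Leg 2: speed unknown; τ_2 = 219.1/γ_2.
Total proper time: 297.7 + τ_2 = 416.5, so τ_2 = 416.5 − 297.7 = 118.8 days.
γ_2 = 219.1/118.8 = 1.844; β = √(1 − 1/γ²) = √0.7058.

β = 0.840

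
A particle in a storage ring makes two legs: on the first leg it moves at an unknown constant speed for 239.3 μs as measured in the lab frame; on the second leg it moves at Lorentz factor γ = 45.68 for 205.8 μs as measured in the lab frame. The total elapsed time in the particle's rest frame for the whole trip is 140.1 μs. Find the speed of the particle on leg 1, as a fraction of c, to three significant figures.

Leg 1: speed unknown; τ_1 = 239.3/γ_1.
Leg 2: γ = 45.68; τ_2 = 205.8/45.68 = 4.505 μs.
Total proper time: τ_1 + 4.505 = 140.1, so τ_1 = 140.1 − 4.505 = 135.6 μs.
γ_1 = 239.3/135.6 = 1.765; β = √(1 − 1/γ²) = √0.6789.

β = 0.824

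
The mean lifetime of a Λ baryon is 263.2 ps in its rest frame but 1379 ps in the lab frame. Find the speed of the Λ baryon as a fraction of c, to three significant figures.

v = 0.982c

γ = Δt/τ₀ = 1379/263.2 = 5.239
β = √(1 − 1/γ²) = √(1 − 0.03643) = √0.9636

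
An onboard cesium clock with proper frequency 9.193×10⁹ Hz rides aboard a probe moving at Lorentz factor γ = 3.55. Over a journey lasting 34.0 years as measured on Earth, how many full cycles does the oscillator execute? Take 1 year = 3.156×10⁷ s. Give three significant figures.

N = 2.78×10¹⁸

γ = 3.55
The oscillator's own cycle count is N = f × τ where τ is the proper time aboard the probe. τ = Δt/γ = 34.0/3.550 = 9.577 years = 3.023×10⁸ s.
N = 9.193×10⁹ × 3.023×10⁸ = 2.779×10¹⁸.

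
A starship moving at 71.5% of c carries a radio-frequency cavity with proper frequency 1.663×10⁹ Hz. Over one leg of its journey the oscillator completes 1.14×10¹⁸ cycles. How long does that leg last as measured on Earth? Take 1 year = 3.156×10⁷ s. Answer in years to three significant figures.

Δt = 31.1 years

β = 0.715; γ = 1/√(1 − 0.715²) = 1/√0.4888 = 1.430
Proper time for N cycles: τ = N/f = 1.14×10¹⁸/(1.663×10⁹) = 6.855×10⁸ s = 21.72 years.
Lab-frame duration Δt = γτ = 1.430 × 21.72 = 31.07 years.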